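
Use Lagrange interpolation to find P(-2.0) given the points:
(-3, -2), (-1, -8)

Lagrange interpolation formula:
P(x) = Σ yᵢ × Lᵢ(x)
where Lᵢ(x) = Π_{j≠i} (x - xⱼ)/(xᵢ - xⱼ)

L_0(-2.0) = (-2.0 - (-1))/(-3 - (-1)) = 0.500000
L_1(-2.0) = (-2.0 - (-3))/(-1 - (-3)) = 0.500000

P(-2.0) = (-2)×L_0(-2.0) + (-8)×L_1(-2.0)
P(-2.0) = -5.000000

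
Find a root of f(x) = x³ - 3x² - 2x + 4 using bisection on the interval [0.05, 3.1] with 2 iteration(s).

f(x) = x³ - 3x² - 2x + 4
Initial interval: [0.05, 3.1]

Iteration 1:
  c_1 = (0.050000 + 3.100000)/2 = 1.575000
  f(c_1) = f(1.575000) = -2.684891
  f(a) × f(c) < 0, new interval: [0.050000, 1.575000]
Iteration 2:
  c_2 = (0.050000 + 1.575000)/2 = 0.812500
  f(c_2) = f(0.812500) = 0.930908
  f(a) × f(c) ≥ 0, new interval: [0.812500, 1.575000]

After 2 iteration(s), the approximation is c_2 = 0.812500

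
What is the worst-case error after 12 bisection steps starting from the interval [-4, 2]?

Bisection error bound: |error| ≤ (b-a)/2^n
|error| ≤ (2 - (-4))/2^12 = 6/2^12
|error| ≤ 0.0014648438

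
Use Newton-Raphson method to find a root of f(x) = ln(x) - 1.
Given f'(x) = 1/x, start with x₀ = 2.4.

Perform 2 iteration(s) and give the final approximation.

f(x) = ln(x) - 1
f'(x) = 1/x
x₀ = 2.4

Newton-Raphson formula: x_{n+1} = x_n - f(x_n)/f'(x_n)

Iteration 1:
  f(2.400000) = -0.124531
  f'(2.400000) = 0.416667
  x_1 = 2.400000 - (-0.124531)/0.416667 = 2.698875
Iteration 2:
  f(2.698875) = -0.007165
  f'(2.698875) = 0.370525
  x_2 = 2.698875 - (-0.007165)/0.370525 = 2.718212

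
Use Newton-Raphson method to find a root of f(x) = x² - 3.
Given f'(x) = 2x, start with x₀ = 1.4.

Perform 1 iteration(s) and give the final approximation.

f(x) = x² - 3
f'(x) = 2x
x₀ = 1.4

Newton-Raphson formula: x_{n+1} = x_n - f(x_n)/f'(x_n)

Iteration 1:
  f(1.400000) = -1.040000
  f'(1.400000) = 2.800000
  x_1 = 1.400000 - (-1.040000)/2.800000 = 1.771429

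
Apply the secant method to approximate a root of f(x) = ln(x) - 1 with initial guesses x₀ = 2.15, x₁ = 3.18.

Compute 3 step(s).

f(x) = ln(x) - 1
x₀ = 2.15, x₁ = 3.18

Secant formula: x_{n+1} = x_n - f(x_n)(x_n - x_{n-1})/(f(x_n) - f(x_{n-1}))

Iteration 1:
  f(2.150000) = -0.234532
  f(3.180000) = 0.156881
  x_2 = 3.180000 - 0.156881×(3.180000 - 2.150000)/(0.156881 - (-0.234532))
       = 2.767169
Iteration 2:
  f(3.180000) = 0.156881
  f(2.767169) = 0.017825
  x_3 = 2.767169 - 0.017825×(2.767169 - 3.180000)/(0.017825 - 0.156881)
       = 2.714251
Iteration 3:
  f(2.767169) = 0.017825
  f(2.714251) = -0.001484
  x_4 = 2.714251 - (-0.001484)×(2.714251 - 2.767169)/(-0.001484 - 0.017825)
       = 2.718318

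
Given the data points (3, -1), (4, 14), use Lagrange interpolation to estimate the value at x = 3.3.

Lagrange interpolation formula:
P(x) = Σ yᵢ × Lᵢ(x)
where Lᵢ(x) = Π_{j≠i} (x - xⱼ)/(xᵢ - xⱼ)

L_0(3.3) = (3.3 - 4)/(3 - 4) = 0.700000
L_1(3.3) = (3.3 - 3)/(4 - 3) = 0.300000

P(3.3) = (-1)×L_0(3.3) + 14×L_1(3.3)
P(3.3) = 3.500000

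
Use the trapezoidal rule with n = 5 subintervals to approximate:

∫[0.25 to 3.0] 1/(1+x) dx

f(x) = 1/(1+x)
a = 0.25, b = 3.0, n = 5
h = (b - a)/n = 0.550000

Trapezoidal rule: (h/2)[f(x₀) + 2f(x₁) + 2f(x₂) + ... + f(xₙ)]

x_0 = 0.2500, f(x_0) = 0.800000, coefficient = 1
x_1 = 0.8000, f(x_1) = 0.555556, coefficient = 2
x_2 = 1.3500, f(x_2) = 0.425532, coefficient = 2
x_3 = 1.9000, f(x_3) = 0.344828, coefficient = 2
x_4 = 2.4500, f(x_4) = 0.289855, coefficient = 2
x_5 = 3.0000, f(x_5) = 0.250000, coefficient = 1

I ≈ (0.550000/2) × 4.281540 = 1.177424
Exact value: 1.163151
Error: 0.014273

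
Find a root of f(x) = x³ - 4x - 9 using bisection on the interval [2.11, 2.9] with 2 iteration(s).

f(x) = x³ - 4x - 9
Initial interval: [2.11, 2.9]

Iteration 1:
  c_1 = (2.110000 + 2.900000)/2 = 2.505000
  f(c_1) = f(2.505000) = -3.301062
  f(a) × f(c) ≥ 0, new interval: [2.505000, 2.900000]
Iteration 2:
  c_2 = (2.505000 + 2.900000)/2 = 2.702500
  f(c_2) = f(2.702500) = -0.072274
  f(a) × f(c) ≥ 0, new interval: [2.702500, 2.900000]

After 2 iteration(s), the approximation is c_2 = 2.702500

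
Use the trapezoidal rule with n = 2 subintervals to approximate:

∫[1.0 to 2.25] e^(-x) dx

f(x) = e^(-x)
a = 1.0, b = 2.25, n = 2
h = (b - a)/n = 0.625000

Trapezoidal rule: (h/2)[f(x₀) + 2f(x₁) + 2f(x₂) + ... + f(xₙ)]

x_0 = 1.0000, f(x_0) = 0.367879, coefficient = 1
x_1 = 1.6250, f(x_1) = 0.196912, coefficient = 2
x_2 = 2.2500, f(x_2) = 0.105399, coefficient = 1

I ≈ (0.625000/2) × 0.867102 = 0.270969
Exact value: 0.262480
Error: 0.008489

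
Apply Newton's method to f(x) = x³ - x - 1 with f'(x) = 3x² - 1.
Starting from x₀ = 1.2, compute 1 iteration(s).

f(x) = x³ - x - 1
f'(x) = 3x² - 1
x₀ = 1.2

Newton-Raphson formula: x_{n+1} = x_n - f(x_n)/f'(x_n)

Iteration 1:
  f(1.200000) = -0.472000
  f'(1.200000) = 3.320000
  x_1 = 1.200000 - (-0.472000)/3.320000 = 1.342169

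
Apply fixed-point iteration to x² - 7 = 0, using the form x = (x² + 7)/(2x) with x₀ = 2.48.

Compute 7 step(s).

Equation: x² - 7 = 0
Fixed-point form: x = (x² + 7)/(2x)
x₀ = 2.48

x_1 = g(2.480000) = 2.651290
x_2 = g(2.651290) = 2.645757
x_3 = g(2.645757) = 2.645751
x_4 = g(2.645751) = 2.645751
x_5 = g(2.645751) = 2.645751
x_6 = g(2.645751) = 2.645751
x_7 = g(2.645751) = 2.645751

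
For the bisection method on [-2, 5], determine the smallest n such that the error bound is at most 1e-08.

We need (b-a)/2^n ≤ 1e-08
(5 - (-2))/2^n ≤ 1e-08
7/2^n ≤ 1e-08
2^n ≥ 700000000
n ≥ log₂(700000000) = 29.38
n ≥ 30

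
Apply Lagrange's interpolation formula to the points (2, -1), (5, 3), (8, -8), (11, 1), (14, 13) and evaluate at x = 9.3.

Lagrange interpolation formula:
P(x) = Σ yᵢ × Lᵢ(x)
where Lᵢ(x) = Π_{j≠i} (x - xⱼ)/(xᵢ - xⱼ)

L_0(9.3) = (9.3 - 5)/(2 - 5) × (9.3 - 8)/(2 - 8) × (9.3 - 11)/(2 - 11) × (9.3 - 14)/(2 - 14) = 0.022975
L_1(9.3) = (9.3 - 2)/(5 - 2) × (9.3 - 8)/(5 - 8) × (9.3 - 11)/(5 - 11) × (9.3 - 14)/(5 - 14) = -0.156019
L_2(9.3) = (9.3 - 2)/(8 - 2) × (9.3 - 5)/(8 - 5) × (9.3 - 11)/(8 - 11) × (9.3 - 14)/(8 - 14) = 0.774093
L_3(9.3) = (9.3 - 2)/(11 - 2) × (9.3 - 5)/(11 - 5) × (9.3 - 8)/(11 - 8) × (9.3 - 14)/(11 - 14) = 0.394636
L_4(9.3) = (9.3 - 2)/(14 - 2) × (9.3 - 5)/(14 - 5) × (9.3 - 8)/(14 - 8) × (9.3 - 11)/(14 - 11) = -0.035685

P(9.3) = (-1)×L_0(9.3) + 3×L_1(9.3) + (-8)×L_2(9.3) + 1×L_3(9.3) + 13×L_4(9.3)
P(9.3) = -6.753046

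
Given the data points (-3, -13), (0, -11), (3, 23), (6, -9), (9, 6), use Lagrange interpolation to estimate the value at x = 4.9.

Lagrange interpolation formula:
P(x) = Σ yᵢ × Lᵢ(x)
where Lᵢ(x) = Π_{j≠i} (x - xⱼ)/(xᵢ - xⱼ)

L_0(4.9) = (4.9 - 0)/(-3 - 0) × (4.9 - 3)/(-3 - 3) × (4.9 - 6)/(-3 - 6) × (4.9 - 9)/(-3 - 9) = 0.021599
L_1(4.9) = (4.9 - (-3))/(0 - (-3)) × (4.9 - 3)/(0 - 3) × (4.9 - 6)/(0 - 6) × (4.9 - 9)/(0 - 9) = -0.139290
L_2(4.9) = (4.9 - (-3))/(3 - (-3)) × (4.9 - 0)/(3 - 0) × (4.9 - 6)/(3 - 6) × (4.9 - 9)/(3 - 9) = 0.538834
L_3(4.9) = (4.9 - (-3))/(6 - (-3)) × (4.9 - 0)/(6 - 0) × (4.9 - 3)/(6 - 3) × (4.9 - 9)/(6 - 9) = 0.620475
L_4(4.9) = (4.9 - (-3))/(9 - (-3)) × (4.9 - 0)/(9 - 0) × (4.9 - 3)/(9 - 3) × (4.9 - 6)/(9 - 6) = -0.041617

P(4.9) = (-13)×L_0(4.9) + (-11)×L_1(4.9) + 23×L_2(4.9) + (-9)×L_3(4.9) + 6×L_4(4.9)
P(4.9) = 7.810603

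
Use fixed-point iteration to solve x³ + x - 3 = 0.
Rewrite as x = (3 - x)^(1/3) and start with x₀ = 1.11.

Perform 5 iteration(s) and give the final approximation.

Equation: x³ + x - 3 = 0
Fixed-point form: x = (3 - x)^(1/3)
x₀ = 1.11

x_1 = g(1.110000) = 1.236386
x_2 = g(1.236386) = 1.208188
x_3 = g(1.208188) = 1.214593
x_4 = g(1.214593) = 1.213144
x_5 = g(1.213144) = 1.213472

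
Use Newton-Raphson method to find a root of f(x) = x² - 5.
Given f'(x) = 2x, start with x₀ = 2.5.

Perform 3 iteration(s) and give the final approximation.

f(x) = x² - 5
f'(x) = 2x
x₀ = 2.5

Newton-Raphson formula: x_{n+1} = x_n - f(x_n)/f'(x_n)

Iteration 1:
  f(2.500000) = 1.250000
  f'(2.500000) = 5.000000
  x_1 = 2.500000 - 1.250000/5.000000 = 2.250000
Iteration 2:
  f(2.250000) = 0.062500
  f'(2.250000) = 4.500000
  x_2 = 2.250000 - 0.062500/4.500000 = 2.236111
Iteration 3:
  f(2.236111) = 0.000193
  f'(2.236111) = 4.472222
  x_3 = 2.236111 - 0.000193/4.472222 = 2.236068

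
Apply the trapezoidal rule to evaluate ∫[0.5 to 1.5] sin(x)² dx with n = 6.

f(x) = sin(x)²
a = 0.5, b = 1.5, n = 6
h = (b - a)/n = 0.166667

Trapezoidal rule: (h/2)[f(x₀) + 2f(x₁) + 2f(x₂) + ... + f(xₙ)]

x_0 = 0.5000, f(x_0) = 0.229849, coefficient = 1
x_1 = 0.6667, f(x_1) = 0.382381, coefficient = 2
x_2 = 0.8333, f(x_2) = 0.547862, coefficient = 2
x_3 = 1.0000, f(x_3) = 0.708073, coefficient = 2
x_4 = 1.1667, f(x_4) = 0.845379, coefficient = 2
x_5 = 1.3333, f(x_5) = 0.944663, coefficient = 2
x_6 = 1.5000, f(x_6) = 0.994996, coefficient = 1

I ≈ (0.166667/2) × 8.081563 = 0.673464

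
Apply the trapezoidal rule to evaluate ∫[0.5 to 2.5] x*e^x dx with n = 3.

f(x) = x*e^x
a = 0.5, b = 2.5, n = 3
h = (b - a)/n = 0.666667

Trapezoidal rule: (h/2)[f(x₀) + 2f(x₁) + 2f(x₂) + ... + f(xₙ)]

x_0 = 0.5000, f(x_0) = 0.824361, coefficient = 1
x_1 = 1.1667, f(x_1) = 3.746482, coefficient = 2
x_2 = 1.8333, f(x_2) = 11.466952, coefficient = 2
x_3 = 2.5000, f(x_3) = 30.456235, coefficient = 1

I ≈ (0.666667/2) × 61.707464 = 20.569155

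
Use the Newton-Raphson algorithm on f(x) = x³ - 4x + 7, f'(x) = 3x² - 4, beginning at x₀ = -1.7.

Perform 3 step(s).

f(x) = x³ - 4x + 7
f'(x) = 3x² - 4
x₀ = -1.7

Newton-Raphson formula: x_{n+1} = x_n - f(x_n)/f'(x_n)

Iteration 1:
  f(-1.700000) = 8.887000
  f'(-1.700000) = 4.670000
  x_1 = -1.700000 - 8.887000/4.670000 = -3.602998
Iteration 2:
  f(-3.602998) = -25.360662
  f'(-3.602998) = 34.944781
  x_2 = -3.602998 - (-25.360662)/34.944781 = -2.877263
Iteration 3:
  f(-2.877263) = -5.310769
  f'(-2.877263) = 20.835919
  x_3 = -2.877263 - (-5.310769)/20.835919 = -2.622377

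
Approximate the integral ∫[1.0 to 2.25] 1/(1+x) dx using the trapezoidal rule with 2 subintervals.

f(x) = 1/(1+x)
a = 1.0, b = 2.25, n = 2
h = (b - a)/n = 0.625000

Trapezoidal rule: (h/2)[f(x₀) + 2f(x₁) + 2f(x₂) + ... + f(xₙ)]

x_0 = 1.0000, f(x_0) = 0.500000, coefficient = 1
x_1 = 1.6250, f(x_1) = 0.380952, coefficient = 2
x_2 = 2.2500, f(x_2) = 0.307692, coefficient = 1

I ≈ (0.625000/2) × 1.569597 = 0.490499
Exact value: 0.485508
Error: 0.004991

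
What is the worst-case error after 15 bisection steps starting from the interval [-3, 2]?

Bisection error bound: |error| ≤ (b-a)/2^n
|error| ≤ (2 - (-3))/2^15 = 5/2^15
|error| ≤ 0.0001525879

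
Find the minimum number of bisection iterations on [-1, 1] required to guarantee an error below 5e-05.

We need (b-a)/2^n ≤ 5e-05
(1 - (-1))/2^n ≤ 5e-05
2/2^n ≤ 5e-05
2^n ≥ 40000
n ≥ log₂(40000) = 15.29
n ≥ 16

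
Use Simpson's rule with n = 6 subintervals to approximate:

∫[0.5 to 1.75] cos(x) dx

f(x) = cos(x)
a = 0.5, b = 1.75, n = 6
h = (b - a)/n = 0.208333

Simpson's rule: (h/3)[f(x₀) + 4f(x₁) + 2f(x₂) + ... + f(xₙ)]

x_0 = 0.5000, f(x_0) = 0.877583, coefficient = 1
x_1 = 0.7083, f(x_1) = 0.759447, coefficient = 4
x_2 = 0.9167, f(x_2) = 0.608469, coefficient = 2
x_3 = 1.1250, f(x_3) = 0.431177, coefficient = 4
x_4 = 1.3333, f(x_4) = 0.235238, coefficient = 2
x_5 = 1.5417, f(x_5) = 0.029126, coefficient = 4
x_6 = 1.7500, f(x_6) = -0.178246, coefficient = 1

I ≈ (0.208333/3) × 7.265746 = 0.504566
Exact value: 0.504560
Error: 0.000005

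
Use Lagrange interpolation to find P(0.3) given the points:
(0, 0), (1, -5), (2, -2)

Lagrange interpolation formula:
P(x) = Σ yᵢ × Lᵢ(x)
where Lᵢ(x) = Π_{j≠i} (x - xⱼ)/(xᵢ - xⱼ)

L_0(0.3) = (0.3 - 1)/(0 - 1) × (0.3 - 2)/(0 - 2) = 0.595000
L_1(0.3) = (0.3 - 0)/(1 - 0) × (0.3 - 2)/(1 - 2) = 0.510000
L_2(0.3) = (0.3 - 0)/(2 - 0) × (0.3 - 1)/(2 - 1) = -0.105000

P(0.3) = 0×L_0(0.3) + (-5)×L_1(0.3) + (-2)×L_2(0.3)
P(0.3) = -2.340000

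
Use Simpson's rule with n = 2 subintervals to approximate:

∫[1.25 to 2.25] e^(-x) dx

f(x) = e^(-x)
a = 1.25, b = 2.25, n = 2
h = (b - a)/n = 0.500000

Simpson's rule: (h/3)[f(x₀) + 4f(x₁) + 2f(x₂) + ... + f(xₙ)]

x_0 = 1.2500, f(x_0) = 0.286505, coefficient = 1
x_1 = 1.7500, f(x_1) = 0.173774, coefficient = 4
x_2 = 2.2500, f(x_2) = 0.105399, coefficient = 1

I ≈ (0.500000/3) × 1.087000 = 0.181167
Exact value: 0.181106
Error: 0.000061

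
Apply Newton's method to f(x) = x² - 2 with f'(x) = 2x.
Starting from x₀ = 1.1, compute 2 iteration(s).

f(x) = x² - 2
f'(x) = 2x
x₀ = 1.1

Newton-Raphson formula: x_{n+1} = x_n - f(x_n)/f'(x_n)

Iteration 1:
  f(1.100000) = -0.790000
  f'(1.100000) = 2.200000
  x_1 = 1.100000 - (-0.790000)/2.200000 = 1.459091
Iteration 2:
  f(1.459091) = 0.128946
  f'(1.459091) = 2.918182
  x_2 = 1.459091 - 0.128946/2.918182 = 1.414904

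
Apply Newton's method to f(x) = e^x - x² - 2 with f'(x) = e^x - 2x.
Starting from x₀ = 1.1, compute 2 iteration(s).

f(x) = e^x - x² - 2
f'(x) = e^x - 2x
x₀ = 1.1

Newton-Raphson formula: x_{n+1} = x_n - f(x_n)/f'(x_n)

Iteration 1:
  f(1.100000) = -0.205834
  f'(1.100000) = 0.804166
  x_1 = 1.100000 - (-0.205834)/0.804166 = 1.355960
Iteration 2:
  f(1.355960) = 0.041856
  f'(1.355960) = 1.168564
  x_2 = 1.355960 - 0.041856/1.168564 = 1.320141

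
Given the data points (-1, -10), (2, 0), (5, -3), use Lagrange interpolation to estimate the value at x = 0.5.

Lagrange interpolation formula:
P(x) = Σ yᵢ × Lᵢ(x)
where Lᵢ(x) = Π_{j≠i} (x - xⱼ)/(xᵢ - xⱼ)

L_0(0.5) = (0.5 - 2)/(-1 - 2) × (0.5 - 5)/(-1 - 5) = 0.375000
L_1(0.5) = (0.5 - (-1))/(2 - (-1)) × (0.5 - 5)/(2 - 5) = 0.750000
L_2(0.5) = (0.5 - (-1))/(5 - (-1)) × (0.5 - 2)/(5 - 2) = -0.125000

P(0.5) = (-10)×L_0(0.5) + 0×L_1(0.5) + (-3)×L_2(0.5)
P(0.5) = -3.375000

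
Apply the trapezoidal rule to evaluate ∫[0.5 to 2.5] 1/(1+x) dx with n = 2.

f(x) = 1/(1+x)
a = 0.5, b = 2.5, n = 2
h = (b - a)/n = 1.000000

Trapezoidal rule: (h/2)[f(x₀) + 2f(x₁) + 2f(x₂) + ... + f(xₙ)]

x_0 = 0.5000, f(x_0) = 0.666667, coefficient = 1
x_1 = 1.5000, f(x_1) = 0.400000, coefficient = 2
x_2 = 2.5000, f(x_2) = 0.285714, coefficient = 1

I ≈ (1.000000/2) × 1.752381 = 0.876190
Exact value: 0.847298
Error: 0.028893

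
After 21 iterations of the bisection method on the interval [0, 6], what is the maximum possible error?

Bisection error bound: |error| ≤ (b-a)/2^n
|error| ≤ (6 - 0)/2^21 = 6/2^21
|error| ≤ 0.0000028610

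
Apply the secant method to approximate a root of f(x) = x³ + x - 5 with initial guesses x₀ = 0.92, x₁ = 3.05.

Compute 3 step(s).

f(x) = x³ + x - 5
x₀ = 0.92, x₁ = 3.05

Secant formula: x_{n+1} = x_n - f(x_n)(x_n - x_{n-1})/(f(x_n) - f(x_{n-1}))

Iteration 1:
  f(0.920000) = -3.301312
  f(3.050000) = 26.422625
  x_2 = 3.050000 - 26.422625×(3.050000 - 0.920000)/(26.422625 - (-3.301312))
       = 1.156570
Iteration 2:
  f(3.050000) = 26.422625
  f(1.156570) = -2.296339
  x_3 = 1.156570 - (-2.296339)×(1.156570 - 3.050000)/(-2.296339 - 26.422625)
       = 1.307967
Iteration 3:
  f(1.156570) = -2.296339
  f(1.307967) = -1.454393
  x_4 = 1.307967 - (-1.454393)×(1.307967 - 1.156570)/(-1.454393 - (-2.296339))
       = 1.569493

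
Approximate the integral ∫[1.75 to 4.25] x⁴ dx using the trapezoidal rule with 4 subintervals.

f(x) = x⁴
a = 1.75, b = 4.25, n = 4
h = (b - a)/n = 0.625000

Trapezoidal rule: (h/2)[f(x₀) + 2f(x₁) + 2f(x₂) + ... + f(xₙ)]

x_0 = 1.7500, f(x_0) = 9.378906, coefficient = 1
x_1 = 2.3750, f(x_1) = 31.816650, coefficient = 2
x_2 = 3.0000, f(x_2) = 81.000000, coefficient = 2
x_3 = 3.6250, f(x_3) = 172.676025, coefficient = 2
x_4 = 4.2500, f(x_4) = 326.253906, coefficient = 1

I ≈ (0.625000/2) × 906.618164 = 283.318176
Exact value: 274.033203
Error: 9.284973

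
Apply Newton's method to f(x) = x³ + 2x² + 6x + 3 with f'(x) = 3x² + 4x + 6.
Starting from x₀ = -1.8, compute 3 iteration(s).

f(x) = x³ + 2x² + 6x + 3
f'(x) = 3x² + 4x + 6
x₀ = -1.8

Newton-Raphson formula: x_{n+1} = x_n - f(x_n)/f'(x_n)

Iteration 1:
  f(-1.800000) = -7.152000
  f'(-1.800000) = 8.520000
  x_1 = -1.800000 - (-7.152000)/8.520000 = -0.960563
Iteration 2:
  f(-0.960563) = -1.804311
  f'(-0.960563) = 4.925793
  x_2 = -0.960563 - (-1.804311)/4.925793 = -0.594265
Iteration 3:
  f(-0.594265) = -0.069152
  f'(-0.594265) = 4.682393
  x_3 = -0.594265 - (-0.069152)/4.682393 = -0.579496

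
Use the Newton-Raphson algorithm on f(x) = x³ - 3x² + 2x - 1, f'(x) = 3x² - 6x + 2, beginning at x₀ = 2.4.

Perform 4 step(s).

f(x) = x³ - 3x² + 2x - 1
f'(x) = 3x² - 6x + 2
x₀ = 2.4

Newton-Raphson formula: x_{n+1} = x_n - f(x_n)/f'(x_n)

Iteration 1:
  f(2.400000) = 0.344000
  f'(2.400000) = 4.880000
  x_1 = 2.400000 - 0.344000/4.880000 = 2.329508
Iteration 2:
  f(2.329508) = 0.020520
  f'(2.329508) = 4.302776
  x_2 = 2.329508 - 0.020520/4.302776 = 2.324739
Iteration 3:
  f(2.324739) = 0.000091
  f'(2.324739) = 4.264802
  x_3 = 2.324739 - 0.000091/4.264802 = 2.324718
Iteration 4:
  f(2.324718) = 0.000000
  f'(2.324718) = 4.264633
  x_4 = 2.324718 - 0.000000/4.264633 = 2.324718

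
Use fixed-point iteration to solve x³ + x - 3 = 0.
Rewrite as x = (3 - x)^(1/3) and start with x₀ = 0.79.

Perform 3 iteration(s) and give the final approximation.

Equation: x³ + x - 3 = 0
Fixed-point form: x = (3 - x)^(1/3)
x₀ = 0.79

x_1 = g(0.790000) = 1.302559
x_2 = g(1.302559) = 1.192884
x_3 = g(1.192884) = 1.218041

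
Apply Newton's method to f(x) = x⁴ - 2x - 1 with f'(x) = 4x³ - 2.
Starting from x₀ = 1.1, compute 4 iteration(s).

f(x) = x⁴ - 2x - 1
f'(x) = 4x³ - 2
x₀ = 1.1

Newton-Raphson formula: x_{n+1} = x_n - f(x_n)/f'(x_n)

Iteration 1:
  f(1.100000) = -1.735900
  f'(1.100000) = 3.324000
  x_1 = 1.100000 - (-1.735900)/3.324000 = 1.622232
Iteration 2:
  f(1.622232) = 2.681051
  f'(1.622232) = 15.076509
  x_2 = 1.622232 - 2.681051/15.076509 = 1.444403
Iteration 3:
  f(1.444403) = 0.463837
  f'(1.444403) = 10.053820
  x_3 = 1.444403 - 0.463837/10.053820 = 1.398267
Iteration 4:
  f(1.398267) = 0.026081
  f'(1.398267) = 8.935293
  x_4 = 1.398267 - 0.026081/8.935293 = 1.395348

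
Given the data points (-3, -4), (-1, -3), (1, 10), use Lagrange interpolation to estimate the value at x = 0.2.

Lagrange interpolation formula:
P(x) = Σ yᵢ × Lᵢ(x)
where Lᵢ(x) = Π_{j≠i} (x - xⱼ)/(xᵢ - xⱼ)

L_0(0.2) = (0.2 - (-1))/(-3 - (-1)) × (0.2 - 1)/(-3 - 1) = -0.120000
L_1(0.2) = (0.2 - (-3))/(-1 - (-3)) × (0.2 - 1)/(-1 - 1) = 0.640000
L_2(0.2) = (0.2 - (-3))/(1 - (-3)) × (0.2 - (-1))/(1 - (-1)) = 0.480000

P(0.2) = (-4)×L_0(0.2) + (-3)×L_1(0.2) + 10×L_2(0.2)
P(0.2) = 3.360000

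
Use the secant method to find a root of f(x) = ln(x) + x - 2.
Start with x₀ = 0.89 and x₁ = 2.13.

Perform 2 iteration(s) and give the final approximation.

f(x) = ln(x) + x - 2
x₀ = 0.89, x₁ = 2.13

Secant formula: x_{n+1} = x_n - f(x_n)(x_n - x_{n-1})/(f(x_n) - f(x_{n-1}))

Iteration 1:
  f(0.890000) = -1.226534
  f(2.130000) = 0.886122
  x_2 = 2.130000 - 0.886122×(2.130000 - 0.890000)/(0.886122 - (-1.226534))
       = 1.609900
Iteration 2:
  f(2.130000) = 0.886122
  f(1.609900) = 0.086073
  x_3 = 1.609900 - 0.086073×(1.609900 - 2.130000)/(0.086073 - 0.886122)
       = 1.553946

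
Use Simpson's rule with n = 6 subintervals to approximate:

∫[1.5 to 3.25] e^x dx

f(x) = e^x
a = 1.5, b = 3.25, n = 6
h = (b - a)/n = 0.291667

Simpson's rule: (h/3)[f(x₀) + 4f(x₁) + 2f(x₂) + ... + f(xₙ)]

x_0 = 1.5000, f(x_0) = 4.481689, coefficient = 1
x_1 = 1.7917, f(x_1) = 5.999443, coefficient = 4
x_2 = 2.0833, f(x_2) = 8.031195, coefficient = 2
x_3 = 2.3750, f(x_3) = 10.751013, coefficient = 4
x_4 = 2.6667, f(x_4) = 14.391916, coefficient = 2
x_5 = 2.9583, f(x_5) = 19.265835, coefficient = 4
x_6 = 3.2500, f(x_6) = 25.790340, coefficient = 1

I ≈ (0.291667/3) × 219.183418 = 21.309499
Exact value: 21.308651
Error: 0.000848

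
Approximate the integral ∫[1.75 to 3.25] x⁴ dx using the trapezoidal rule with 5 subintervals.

f(x) = x⁴
a = 1.75, b = 3.25, n = 5
h = (b - a)/n = 0.300000

Trapezoidal rule: (h/2)[f(x₀) + 2f(x₁) + 2f(x₂) + ... + f(xₙ)]

x_0 = 1.7500, f(x_0) = 9.378906, coefficient = 1
x_1 = 2.0500, f(x_1) = 17.661006, coefficient = 2
x_2 = 2.3500, f(x_2) = 30.498006, coefficient = 2
x_3 = 2.6500, f(x_3) = 49.315506, coefficient = 2
x_4 = 2.9500, f(x_4) = 75.733506, coefficient = 2
x_5 = 3.2500, f(x_5) = 111.566406, coefficient = 1

I ≈ (0.300000/2) × 467.361363 = 70.104204
Exact value: 69.235547
Error: 0.868657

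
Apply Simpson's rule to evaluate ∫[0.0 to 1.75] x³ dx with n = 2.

f(x) = x³
a = 0.0, b = 1.75, n = 2
h = (b - a)/n = 0.875000

Simpson's rule: (h/3)[f(x₀) + 4f(x₁) + 2f(x₂) + ... + f(xₙ)]

x_0 = 0.0000, f(x_0) = 0.000000, coefficient = 1
x_1 = 0.8750, f(x_1) = 0.669922, coefficient = 4
x_2 = 1.7500, f(x_2) = 5.359375, coefficient = 1

I ≈ (0.875000/3) × 8.039062 = 2.344727
Exact value: 2.344727
Error: 0.000000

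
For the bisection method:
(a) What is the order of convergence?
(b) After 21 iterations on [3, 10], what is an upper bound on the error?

(a) Bisection has linear (order 1) convergence; the error is halved each step.

(b) Error bound = (b-a)/2^n = (10 - 3)/2^{21}
    = 7/2^{21}

(a) 1 (linear); (b) error ≤ 3.34e-06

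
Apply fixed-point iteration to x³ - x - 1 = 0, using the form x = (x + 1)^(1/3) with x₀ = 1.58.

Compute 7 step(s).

Equation: x³ - x - 1 = 0
Fixed-point form: x = (x + 1)^(1/3)
x₀ = 1.58

x_1 = g(1.580000) = 1.371534
x_2 = g(1.371534) = 1.333551
x_3 = g(1.333551) = 1.326394
x_4 = g(1.326394) = 1.325036
x_5 = g(1.325036) = 1.324778
x_6 = g(1.324778) = 1.324729
x_7 = g(1.324729) = 1.324720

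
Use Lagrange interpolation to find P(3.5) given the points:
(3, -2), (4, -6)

Lagrange interpolation formula:
P(x) = Σ yᵢ × Lᵢ(x)
where Lᵢ(x) = Π_{j≠i} (x - xⱼ)/(xᵢ - xⱼ)

L_0(3.5) = (3.5 - 4)/(3 - 4) = 0.500000
L_1(3.5) = (3.5 - 3)/(4 - 3) = 0.500000

P(3.5) = (-2)×L_0(3.5) + (-6)×L_1(3.5)
P(3.5) = -4.000000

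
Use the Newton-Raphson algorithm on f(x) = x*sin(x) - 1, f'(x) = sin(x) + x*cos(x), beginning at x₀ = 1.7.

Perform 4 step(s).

f(x) = x*sin(x) - 1
f'(x) = sin(x) + x*cos(x)
x₀ = 1.7

Newton-Raphson formula: x_{n+1} = x_n - f(x_n)/f'(x_n)

Iteration 1:
  f(1.700000) = 0.685830
  f'(1.700000) = 0.772629
  x_1 = 1.700000 - 0.685830/0.772629 = 0.812342
Iteration 2:
  f(0.812342) = -0.410320
  f'(0.812342) = 1.284629
  x_2 = 0.812342 - (-0.410320)/1.284629 = 1.131750
Iteration 3:
  f(1.131750) = 0.024412
  f'(1.131750) = 1.386238
  x_3 = 1.131750 - 0.024412/1.386238 = 1.114140
Iteration 4:
  f(1.114140) = -0.000024
  f'(1.114140) = 1.388811
  x_4 = 1.114140 - (-0.000024)/1.388811 = 1.114157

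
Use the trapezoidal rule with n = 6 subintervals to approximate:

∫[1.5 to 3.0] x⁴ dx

f(x) = x⁴
a = 1.5, b = 3.0, n = 6
h = (b - a)/n = 0.250000

Trapezoidal rule: (h/2)[f(x₀) + 2f(x₁) + 2f(x₂) + ... + f(xₙ)]

x_0 = 1.5000, f(x_0) = 5.062500, coefficient = 1
x_1 = 1.7500, f(x_1) = 9.378906, coefficient = 2
x_2 = 2.0000, f(x_2) = 16.000000, coefficient = 2
x_3 = 2.2500, f(x_3) = 25.628906, coefficient = 2
x_4 = 2.5000, f(x_4) = 39.062500, coefficient = 2
x_5 = 2.7500, f(x_5) = 57.191406, coefficient = 2
x_6 = 3.0000, f(x_6) = 81.000000, coefficient = 1

I ≈ (0.250000/2) × 380.585938 = 47.573242
Exact value: 47.081250
Error: 0.491992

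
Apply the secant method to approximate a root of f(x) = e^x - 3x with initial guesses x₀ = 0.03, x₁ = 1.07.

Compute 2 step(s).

f(x) = e^x - 3x
x₀ = 0.03, x₁ = 1.07

Secant formula: x_{n+1} = x_n - f(x_n)(x_n - x_{n-1})/(f(x_n) - f(x_{n-1}))

Iteration 1:
  f(0.030000) = 0.940455
  f(1.070000) = -0.294621
  x_2 = 1.070000 - (-0.294621)×(1.070000 - 0.030000)/(-0.294621 - 0.940455)
       = 0.821914
Iteration 2:
  f(1.070000) = -0.294621
  f(0.821914) = -0.190892
  x_3 = 0.821914 - (-0.190892)×(0.821914 - 1.070000)/(-0.190892 - (-0.294621))
       = 0.365359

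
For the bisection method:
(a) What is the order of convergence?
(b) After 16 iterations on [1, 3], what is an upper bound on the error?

(a) Bisection has linear (order 1) convergence; the error is halved each step.

(b) Error bound = (b-a)/2^n = (3 - 1)/2^{16}
    = 2/2^{16}

(a) 1 (linear); (b) error ≤ 3.05e-05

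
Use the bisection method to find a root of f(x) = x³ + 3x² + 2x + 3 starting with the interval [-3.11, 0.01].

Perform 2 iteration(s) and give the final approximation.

f(x) = x³ + 3x² + 2x + 3
Initial interval: [-3.11, 0.01]

Iteration 1:
  c_1 = (-3.110000 + 0.010000)/2 = -1.550000
  f(c_1) = f(-1.550000) = 3.383625
  f(a) × f(c) < 0, new interval: [-3.110000, -1.550000]
Iteration 2:
  c_2 = (-3.110000 + (-1.550000))/2 = -2.330000
  f(c_2) = f(-2.330000) = 1.977363
  f(a) × f(c) < 0, new interval: [-3.110000, -2.330000]

After 2 iteration(s), the approximation is c_2 = -2.330000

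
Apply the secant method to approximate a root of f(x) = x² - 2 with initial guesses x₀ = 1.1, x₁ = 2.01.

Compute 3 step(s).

f(x) = x² - 2
x₀ = 1.1, x₁ = 2.01

Secant formula: x_{n+1} = x_n - f(x_n)(x_n - x_{n-1})/(f(x_n) - f(x_{n-1}))

Iteration 1:
  f(1.100000) = -0.790000
  f(2.010000) = 2.040100
  x_2 = 2.010000 - 2.040100×(2.010000 - 1.100000)/(2.040100 - (-0.790000))
       = 1.354019
Iteration 2:
  f(2.010000) = 2.040100
  f(1.354019) = -0.166632
  x_3 = 1.354019 - (-0.166632)×(1.354019 - 2.010000)/(-0.166632 - 2.040100)
       = 1.403553
Iteration 3:
  f(1.354019) = -0.166632
  f(1.403553) = -0.030039
  x_4 = 1.403553 - (-0.030039)×(1.403553 - 1.354019)/(-0.030039 - (-0.166632))
       = 1.414446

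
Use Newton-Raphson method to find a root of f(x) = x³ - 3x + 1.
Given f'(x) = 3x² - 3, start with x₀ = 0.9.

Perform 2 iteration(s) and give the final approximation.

f(x) = x³ - 3x + 1
f'(x) = 3x² - 3
x₀ = 0.9

Newton-Raphson formula: x_{n+1} = x_n - f(x_n)/f'(x_n)

Iteration 1:
  f(0.900000) = -0.971000
  f'(0.900000) = -0.570000
  x_1 = 0.900000 - (-0.971000)/(-0.570000) = -0.803509
Iteration 2:
  f(-0.803509) = 2.891760
  f'(-0.803509) = -1.063121
  x_2 = -0.803509 - 2.891760/(-1.063121) = 1.916558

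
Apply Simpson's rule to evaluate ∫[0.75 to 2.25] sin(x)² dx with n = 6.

f(x) = sin(x)²
a = 0.75, b = 2.25, n = 6
h = (b - a)/n = 0.250000

Simpson's rule: (h/3)[f(x₀) + 4f(x₁) + 2f(x₂) + ... + f(xₙ)]

x_0 = 0.7500, f(x_0) = 0.464631, coefficient = 1
x_1 = 1.0000, f(x_1) = 0.708073, coefficient = 4
x_2 = 1.2500, f(x_2) = 0.900572, coefficient = 2
x_3 = 1.5000, f(x_3) = 0.994996, coefficient = 4
x_4 = 1.7500, f(x_4) = 0.968228, coefficient = 2
x_5 = 2.0000, f(x_5) = 0.826822, coefficient = 4
x_6 = 2.2500, f(x_6) = 0.605398, coefficient = 1

I ≈ (0.250000/3) × 14.927196 = 1.243933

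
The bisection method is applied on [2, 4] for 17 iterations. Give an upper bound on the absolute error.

Bisection error bound: |error| ≤ (b-a)/2^n
|error| ≤ (4 - 2)/2^17 = 2/2^17
|error| ≤ 0.0000152588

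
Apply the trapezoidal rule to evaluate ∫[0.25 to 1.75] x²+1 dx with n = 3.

f(x) = x²+1
a = 0.25, b = 1.75, n = 3
h = (b - a)/n = 0.500000

Trapezoidal rule: (h/2)[f(x₀) + 2f(x₁) + 2f(x₂) + ... + f(xₙ)]

x_0 = 0.2500, f(x_0) = 1.062500, coefficient = 1
x_1 = 0.7500, f(x_1) = 1.562500, coefficient = 2
x_2 = 1.2500, f(x_2) = 2.562500, coefficient = 2
x_3 = 1.7500, f(x_3) = 4.062500, coefficient = 1

I ≈ (0.500000/2) × 13.375000 = 3.343750
Exact value: 3.281250
Error: 0.062500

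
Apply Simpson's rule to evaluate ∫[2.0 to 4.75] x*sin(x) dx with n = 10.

f(x) = x*sin(x)
a = 2.0, b = 4.75, n = 10
h = (b - a)/n = 0.275000

Simpson's rule: (h/3)[f(x₀) + 4f(x₁) + 2f(x₂) + ... + f(xₙ)]

x_0 = 2.0000, f(x_0) = 1.818595, coefficient = 1
x_1 = 2.2750, f(x_1) = 1.733840, coefficient = 4
x_2 = 2.5500, f(x_2) = 1.422093, coefficient = 2
x_3 = 2.8250, f(x_3) = 0.879508, coefficient = 4
x_4 = 3.1000, f(x_4) = 0.128900, coefficient = 2
x_5 = 3.3750, f(x_5) = -0.780617, coefficient = 4
x_6 = 3.6500, f(x_6) = -1.776771, coefficient = 2
x_7 = 3.9250, f(x_7) = -2.769863, coefficient = 4
x_8 = 4.2000, f(x_8) = -3.660618, coefficient = 2
x_9 = 4.4750, f(x_9) = -4.349500, coefficient = 4
x_10 = 4.7500, f(x_10) = -4.746641, coefficient = 1

I ≈ (0.275000/3) × -31.847366 = -2.919342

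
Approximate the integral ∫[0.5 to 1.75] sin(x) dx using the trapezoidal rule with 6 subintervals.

f(x) = sin(x)
a = 0.5, b = 1.75, n = 6
h = (b - a)/n = 0.208333

Trapezoidal rule: (h/2)[f(x₀) + 2f(x₁) + 2f(x₂) + ... + f(xₙ)]

x_0 = 0.5000, f(x_0) = 0.479426, coefficient = 1
x_1 = 0.7083, f(x_1) = 0.650569, coefficient = 2
x_2 = 0.9167, f(x_2) = 0.793578, coefficient = 2
x_3 = 1.1250, f(x_3) = 0.902268, coefficient = 2
x_4 = 1.3333, f(x_4) = 0.971938, coefficient = 2
x_5 = 1.5417, f(x_5) = 0.999576, coefficient = 2
x_6 = 1.7500, f(x_6) = 0.983986, coefficient = 1

I ≈ (0.208333/2) × 10.099267 = 1.052007
Exact value: 1.055829
Error: 0.003822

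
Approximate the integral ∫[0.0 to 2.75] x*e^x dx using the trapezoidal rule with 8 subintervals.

f(x) = x*e^x
a = 0.0, b = 2.75, n = 8
h = (b - a)/n = 0.343750

Trapezoidal rule: (h/2)[f(x₀) + 2f(x₁) + 2f(x₂) + ... + f(xₙ)]

x_0 = 0.0000, f(x_0) = 0.000000, coefficient = 1
x_1 = 0.3438, f(x_1) = 0.484765, coefficient = 2
x_2 = 0.6875, f(x_2) = 1.367257, coefficient = 2
x_3 = 1.0312, f(x_3) = 2.892212, coefficient = 2
x_4 = 1.3750, f(x_4) = 5.438230, coefficient = 2
x_5 = 1.7188, f(x_5) = 9.586418, coefficient = 2
x_6 = 2.0625, f(x_6) = 16.222819, coefficient = 2
x_7 = 2.4062, f(x_7) = 26.690816, coefficient = 2
x_8 = 2.7500, f(x_8) = 43.017238, coefficient = 1

I ≈ (0.343750/2) × 168.382272 = 28.940703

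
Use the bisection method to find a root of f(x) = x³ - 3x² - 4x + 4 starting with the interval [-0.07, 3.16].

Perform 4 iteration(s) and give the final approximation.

f(x) = x³ - 3x² - 4x + 4
Initial interval: [-0.07, 3.16]

Iteration 1:
  c_1 = (-0.070000 + 3.160000)/2 = 1.545000
  f(c_1) = f(1.545000) = -5.653121
  f(a) × f(c) < 0, new interval: [-0.070000, 1.545000]
Iteration 2:
  c_2 = (-0.070000 + 1.545000)/2 = 0.737500
  f(c_2) = f(0.737500) = -0.180588
  f(a) × f(c) < 0, new interval: [-0.070000, 0.737500]
Iteration 3:
  c_3 = (-0.070000 + 0.737500)/2 = 0.333750
  f(c_3) = f(0.333750) = 2.368009
  f(a) × f(c) ≥ 0, new interval: [0.333750, 0.737500]
Iteration 4:
  c_4 = (0.333750 + 0.737500)/2 = 0.535625
  f(c_4) = f(0.535625) = 1.150485
  f(a) × f(c) ≥ 0, new interval: [0.535625, 0.737500]

After 4 iteration(s), the approximation is c_4 = 0.535625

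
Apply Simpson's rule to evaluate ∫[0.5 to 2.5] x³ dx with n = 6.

f(x) = x³
a = 0.5, b = 2.5, n = 6
h = (b - a)/n = 0.333333

Simpson's rule: (h/3)[f(x₀) + 4f(x₁) + 2f(x₂) + ... + f(xₙ)]

x_0 = 0.5000, f(x_0) = 0.125000, coefficient = 1
x_1 = 0.8333, f(x_1) = 0.578704, coefficient = 4
x_2 = 1.1667, f(x_2) = 1.587963, coefficient = 2
x_3 = 1.5000, f(x_3) = 3.375000, coefficient = 4
x_4 = 1.8333, f(x_4) = 6.162037, coefficient = 2
x_5 = 2.1667, f(x_5) = 10.171296, coefficient = 4
x_6 = 2.5000, f(x_6) = 15.625000, coefficient = 1

I ≈ (0.333333/3) × 87.750000 = 9.750000
Exact value: 9.750000
Error: 0.000000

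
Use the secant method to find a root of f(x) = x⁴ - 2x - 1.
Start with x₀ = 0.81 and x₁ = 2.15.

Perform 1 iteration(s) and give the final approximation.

f(x) = x⁴ - 2x - 1
x₀ = 0.81, x₁ = 2.15

Secant formula: x_{n+1} = x_n - f(x_n)(x_n - x_{n-1})/(f(x_n) - f(x_{n-1}))

Iteration 1:
  f(0.810000) = -2.189533
  f(2.150000) = 16.067506
  x_2 = 2.150000 - 16.067506×(2.150000 - 0.810000)/(16.067506 - (-2.189533))
       = 0.970704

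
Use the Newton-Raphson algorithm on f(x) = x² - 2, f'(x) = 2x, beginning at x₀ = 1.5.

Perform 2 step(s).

f(x) = x² - 2
f'(x) = 2x
x₀ = 1.5

Newton-Raphson formula: x_{n+1} = x_n - f(x_n)/f'(x_n)

Iteration 1:
  f(1.500000) = 0.250000
  f'(1.500000) = 3.000000
  x_1 = 1.500000 - 0.250000/3.000000 = 1.416667
Iteration 2:
  f(1.416667) = 0.006944
  f'(1.416667) = 2.833333
  x_2 = 1.416667 - 0.006944/2.833333 = 1.414216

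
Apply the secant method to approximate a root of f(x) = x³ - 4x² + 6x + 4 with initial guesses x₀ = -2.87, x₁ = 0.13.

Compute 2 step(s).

f(x) = x³ - 4x² + 6x + 4
x₀ = -2.87, x₁ = 0.13

Secant formula: x_{n+1} = x_n - f(x_n)(x_n - x_{n-1})/(f(x_n) - f(x_{n-1}))

Iteration 1:
  f(-2.870000) = -69.807503
  f(0.130000) = 4.714597
  x_2 = 0.130000 - 4.714597×(0.130000 - (-2.870000))/(4.714597 - (-69.807503))
       = -0.059793
Iteration 2:
  f(0.130000) = 4.714597
  f(-0.059793) = 3.626726
  x_3 = -0.059793 - 3.626726×(-0.059793 - 0.130000)/(3.626726 - 4.714597)
       = -0.692523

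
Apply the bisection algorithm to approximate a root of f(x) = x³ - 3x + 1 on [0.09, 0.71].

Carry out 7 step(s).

f(x) = x³ - 3x + 1
Initial interval: [0.09, 0.71]

Iteration 1:
  c_1 = (0.090000 + 0.710000)/2 = 0.400000
  f(c_1) = f(0.400000) = -0.136000
  f(a) × f(c) < 0, new interval: [0.090000, 0.400000]
Iteration 2:
  c_2 = (0.090000 + 0.400000)/2 = 0.245000
  f(c_2) = f(0.245000) = 0.279706
  f(a) × f(c) ≥ 0, new interval: [0.245000, 0.400000]
Iteration 3:
  c_3 = (0.245000 + 0.400000)/2 = 0.322500
  f(c_3) = f(0.322500) = 0.066042
  f(a) × f(c) ≥ 0, new interval: [0.322500, 0.400000]
Iteration 4:
  c_4 = (0.322500 + 0.400000)/2 = 0.361250
  f(c_4) = f(0.361250) = -0.036606
  f(a) × f(c) < 0, new interval: [0.322500, 0.361250]
Iteration 5:
  c_5 = (0.322500 + 0.361250)/2 = 0.341875
  f(c_5) = f(0.341875) = 0.014333
  f(a) × f(c) ≥ 0, new interval: [0.341875, 0.361250]
Iteration 6:
  c_6 = (0.341875 + 0.361250)/2 = 0.351562
  f(c_6) = f(0.351562) = -0.011236
  f(a) × f(c) < 0, new interval: [0.341875, 0.351562]
Iteration 7:
  c_7 = (0.341875 + 0.351562)/2 = 0.346719
  f(c_7) = f(0.346719) = 0.001524
  f(a) × f(c) ≥ 0, new interval: [0.346719, 0.351562]

After 7 iteration(s), the approximation is c_7 = 0.346719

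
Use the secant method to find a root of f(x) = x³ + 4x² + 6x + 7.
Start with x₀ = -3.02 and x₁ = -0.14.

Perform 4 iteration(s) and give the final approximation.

f(x) = x³ + 4x² + 6x + 7
x₀ = -3.02, x₁ = -0.14

Secant formula: x_{n+1} = x_n - f(x_n)(x_n - x_{n-1})/(f(x_n) - f(x_{n-1}))

Iteration 1:
  f(-3.020000) = -2.182008
  f(-0.140000) = 6.235656
  x_2 = -0.140000 - 6.235656×(-0.140000 - (-3.020000))/(6.235656 - (-2.182008))
       = -2.273453
Iteration 2:
  f(-0.140000) = 6.235656
  f(-2.273453) = 2.283094
  x_3 = -2.273453 - 2.283094×(-2.273453 - (-0.140000))/(2.283094 - 6.235656)
       = -3.505786
Iteration 3:
  f(-2.273453) = 2.283094
  f(-3.505786) = -7.960556
  x_4 = -3.505786 - (-7.960556)×(-3.505786 - (-2.273453))/(-7.960556 - 2.283094)
       = -2.548114
Iteration 4:
  f(-3.505786) = -7.960556
  f(-2.548114) = 1.138246
  x_5 = -2.548114 - 1.138246×(-2.548114 - (-3.505786))/(1.138246 - (-7.960556))
       = -2.667917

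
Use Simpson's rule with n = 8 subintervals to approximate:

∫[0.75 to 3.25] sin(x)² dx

f(x) = sin(x)²
a = 0.75, b = 3.25, n = 8
h = (b - a)/n = 0.312500

Simpson's rule: (h/3)[f(x₀) + 4f(x₁) + 2f(x₂) + ... + f(xₙ)]

x_0 = 0.7500, f(x_0) = 0.464631, coefficient = 1
x_1 = 1.0625, f(x_1) = 0.763133, coefficient = 4
x_2 = 1.3750, f(x_2) = 0.962151, coefficient = 2
x_3 = 1.6875, f(x_3) = 0.986442, coefficient = 4
x_4 = 2.0000, f(x_4) = 0.826822, coefficient = 2
x_5 = 2.3125, f(x_5) = 0.543639, coefficient = 4
x_6 = 2.6250, f(x_6) = 0.243957, coefficient = 2
x_7 = 2.9375, f(x_7) = 0.041079, coefficient = 4
x_8 = 3.2500, f(x_8) = 0.011706, coefficient = 1

I ≈ (0.312500/3) × 13.879369 = 1.445768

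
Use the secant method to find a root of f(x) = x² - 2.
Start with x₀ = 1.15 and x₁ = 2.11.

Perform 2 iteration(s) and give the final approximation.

f(x) = x² - 2
x₀ = 1.15, x₁ = 2.11

Secant formula: x_{n+1} = x_n - f(x_n)(x_n - x_{n-1})/(f(x_n) - f(x_{n-1}))

Iteration 1:
  f(1.150000) = -0.677500
  f(2.110000) = 2.452100
  x_2 = 2.110000 - 2.452100×(2.110000 - 1.150000)/(2.452100 - (-0.677500))
       = 1.357822
Iteration 2:
  f(2.110000) = 2.452100
  f(1.357822) = -0.156319
  x_3 = 1.357822 - (-0.156319)×(1.357822 - 2.110000)/(-0.156319 - 2.452100)
       = 1.402899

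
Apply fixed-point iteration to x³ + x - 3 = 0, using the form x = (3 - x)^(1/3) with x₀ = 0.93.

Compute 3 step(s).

Equation: x³ + x - 3 = 0
Fixed-point form: x = (3 - x)^(1/3)
x₀ = 0.93

x_1 = g(0.930000) = 1.274452
x_2 = g(1.274452) = 1.199432
x_3 = g(1.199432) = 1.216568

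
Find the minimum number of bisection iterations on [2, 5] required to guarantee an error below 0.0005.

We need (b-a)/2^n ≤ 0.0005
(5 - 2)/2^n ≤ 0.0005
3/2^n ≤ 0.0005
2^n ≥ 6000
n ≥ log₂(6000) = 12.55
n ≥ 13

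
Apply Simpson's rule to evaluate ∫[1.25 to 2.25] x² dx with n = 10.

f(x) = x²
a = 1.25, b = 2.25, n = 10
h = (b - a)/n = 0.100000

Simpson's rule: (h/3)[f(x₀) + 4f(x₁) + 2f(x₂) + ... + f(xₙ)]

x_0 = 1.2500, f(x_0) = 1.562500, coefficient = 1
x_1 = 1.3500, f(x_1) = 1.822500, coefficient = 4
x_2 = 1.4500, f(x_2) = 2.102500, coefficient = 2
x_3 = 1.5500, f(x_3) = 2.402500, coefficient = 4
x_4 = 1.6500, f(x_4) = 2.722500, coefficient = 2
x_5 = 1.7500, f(x_5) = 3.062500, coefficient = 4
x_6 = 1.8500, f(x_6) = 3.422500, coefficient = 2
x_7 = 1.9500, f(x_7) = 3.802500, coefficient = 4
x_8 = 2.0500, f(x_8) = 4.202500, coefficient = 2
x_9 = 2.1500, f(x_9) = 4.622500, coefficient = 4
x_10 = 2.2500, f(x_10) = 5.062500, coefficient = 1

I ≈ (0.100000/3) × 94.375000 = 3.145833
Exact value: 3.145833
Error: 0.000000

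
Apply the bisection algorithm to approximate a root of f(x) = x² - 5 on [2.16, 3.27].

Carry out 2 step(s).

f(x) = x² - 5
Initial interval: [2.16, 3.27]

Iteration 1:
  c_1 = (2.160000 + 3.270000)/2 = 2.715000
  f(c_1) = f(2.715000) = 2.371225
  f(a) × f(c) < 0, new interval: [2.160000, 2.715000]
Iteration 2:
  c_2 = (2.160000 + 2.715000)/2 = 2.437500
  f(c_2) = f(2.437500) = 0.941406
  f(a) × f(c) < 0, new interval: [2.160000, 2.437500]

After 2 iteration(s), the approximation is c_2 = 2.437500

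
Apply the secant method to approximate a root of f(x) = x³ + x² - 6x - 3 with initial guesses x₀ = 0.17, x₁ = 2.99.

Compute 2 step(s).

f(x) = x³ + x² - 6x - 3
x₀ = 0.17, x₁ = 2.99

Secant formula: x_{n+1} = x_n - f(x_n)(x_n - x_{n-1})/(f(x_n) - f(x_{n-1}))

Iteration 1:
  f(0.170000) = -3.986187
  f(2.990000) = 14.730999
  x_2 = 2.990000 - 14.730999×(2.990000 - 0.170000)/(14.730999 - (-3.986187))
       = 0.770574
Iteration 2:
  f(2.990000) = 14.730999
  f(0.770574) = -6.572104
  x_3 = 0.770574 - (-6.572104)×(0.770574 - 2.990000)/(-6.572104 - 14.730999)
       = 1.455277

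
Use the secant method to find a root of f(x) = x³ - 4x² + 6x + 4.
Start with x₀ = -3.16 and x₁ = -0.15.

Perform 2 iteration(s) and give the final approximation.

f(x) = x³ - 4x² + 6x + 4
x₀ = -3.16, x₁ = -0.15

Secant formula: x_{n+1} = x_n - f(x_n)(x_n - x_{n-1})/(f(x_n) - f(x_{n-1}))

Iteration 1:
  f(-3.160000) = -86.456896
  f(-0.150000) = 3.006625
  x_2 = -0.150000 - 3.006625×(-0.150000 - (-3.160000))/(3.006625 - (-86.456896))
       = -0.251158
Iteration 2:
  f(-0.150000) = 3.006625
  f(-0.251158) = 2.224888
  x_3 = -0.251158 - 2.224888×(-0.251158 - (-0.150000))/(2.224888 - 3.006625)
       = -0.539062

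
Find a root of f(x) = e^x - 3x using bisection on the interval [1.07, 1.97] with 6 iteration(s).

f(x) = e^x - 3x
Initial interval: [1.07, 1.97]

Iteration 1:
  c_1 = (1.070000 + 1.970000)/2 = 1.520000
  f(c_1) = f(1.520000) = 0.012225
  f(a) × f(c) < 0, new interval: [1.070000, 1.520000]
Iteration 2:
  c_2 = (1.070000 + 1.520000)/2 = 1.295000
  f(c_2) = f(1.295000) = -0.234004
  f(a) × f(c) ≥ 0, new interval: [1.295000, 1.520000]
Iteration 3:
  c_3 = (1.295000 + 1.520000)/2 = 1.407500
  f(c_3) = f(1.407500) = -0.136772
  f(a) × f(c) ≥ 0, new interval: [1.407500, 1.520000]
Iteration 4:
  c_4 = (1.407500 + 1.520000)/2 = 1.463750
  f(c_4) = f(1.463750) = -0.069113
  f(a) × f(c) ≥ 0, new interval: [1.463750, 1.520000]
Iteration 5:
  c_5 = (1.463750 + 1.520000)/2 = 1.491875
  f(c_5) = f(1.491875) = -0.030202
  f(a) × f(c) ≥ 0, new interval: [1.491875, 1.520000]
Iteration 6:
  c_6 = (1.491875 + 1.520000)/2 = 1.505937
  f(c_6) = f(1.505937) = -0.009434
  f(a) × f(c) ≥ 0, new interval: [1.505937, 1.520000]

After 6 iteration(s), the approximation is c_6 = 1.505937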